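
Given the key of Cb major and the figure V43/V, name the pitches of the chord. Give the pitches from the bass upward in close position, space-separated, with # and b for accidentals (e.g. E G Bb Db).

Ab Cb Db F

V43/V is a secondary dominant — the dominant seventh of V. V in Cb major is Gb, so the applied chord's root is Db, a perfect fifth above.
Building a dominant seventh chord on Db gives Db-F-Ab-Cb.
The figured bass 43 indicates second inversion, placing the fifth (Ab) in the bass: Ab-Cb-Db-F.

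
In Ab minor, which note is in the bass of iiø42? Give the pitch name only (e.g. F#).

Ab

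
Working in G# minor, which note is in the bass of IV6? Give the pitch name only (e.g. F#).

E#

IV in G# minor has root C#; the chord is C#-E#-G#.
The figure 6 means first inversion — the third is in the bass.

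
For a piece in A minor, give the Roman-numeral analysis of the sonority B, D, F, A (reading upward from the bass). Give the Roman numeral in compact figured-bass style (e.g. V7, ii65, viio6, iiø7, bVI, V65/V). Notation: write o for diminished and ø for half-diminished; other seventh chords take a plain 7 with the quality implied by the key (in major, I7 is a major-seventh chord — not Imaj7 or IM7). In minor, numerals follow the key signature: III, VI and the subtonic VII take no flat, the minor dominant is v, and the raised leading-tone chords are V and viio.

iiø7

The pitches B-D-F-A form a half-diminished seventh chord rooted on B.
In A minor, B is the supertonic; the diatonic half-diminished seventh chord there is iiø7.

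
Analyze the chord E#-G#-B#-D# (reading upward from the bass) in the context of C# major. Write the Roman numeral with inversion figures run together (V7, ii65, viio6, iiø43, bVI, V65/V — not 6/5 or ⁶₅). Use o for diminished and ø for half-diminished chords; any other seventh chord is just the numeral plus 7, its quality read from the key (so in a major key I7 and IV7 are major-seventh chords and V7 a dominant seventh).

Stacked in thirds the chord is E#-G#-B#-D#: a minor seventh chord on E#.
In C# major, E# is the mediant; the diatonic minor seventh chord there is iii7.

iii7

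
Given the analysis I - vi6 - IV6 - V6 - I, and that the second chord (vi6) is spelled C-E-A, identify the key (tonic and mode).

C major

The anchor chord is a minor triad on A, labeled vi6.
vi6 on A implies A is the submediant; that puts the tonic at C, and the lowercase numeral fits major mode.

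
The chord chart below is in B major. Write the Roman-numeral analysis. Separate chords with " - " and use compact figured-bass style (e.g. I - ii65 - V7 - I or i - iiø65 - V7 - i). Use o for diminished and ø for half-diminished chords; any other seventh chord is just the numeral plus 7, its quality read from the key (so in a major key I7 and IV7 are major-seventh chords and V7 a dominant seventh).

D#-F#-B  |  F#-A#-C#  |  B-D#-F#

I6 - V - I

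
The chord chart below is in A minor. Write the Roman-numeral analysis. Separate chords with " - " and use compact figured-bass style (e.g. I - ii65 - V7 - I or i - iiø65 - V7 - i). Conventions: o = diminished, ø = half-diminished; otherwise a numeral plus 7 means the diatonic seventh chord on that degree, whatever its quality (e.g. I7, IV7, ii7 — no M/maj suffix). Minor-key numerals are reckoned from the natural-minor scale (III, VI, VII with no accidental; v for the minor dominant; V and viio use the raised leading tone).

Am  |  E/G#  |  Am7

i - V6 - i7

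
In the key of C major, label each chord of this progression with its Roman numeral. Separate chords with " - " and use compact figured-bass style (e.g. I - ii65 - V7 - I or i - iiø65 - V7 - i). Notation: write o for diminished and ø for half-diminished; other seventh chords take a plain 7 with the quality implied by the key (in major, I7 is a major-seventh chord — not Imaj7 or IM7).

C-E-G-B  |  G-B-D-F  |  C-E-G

I7 - V7 - I

C-E-G-B has root C, degree 1 in C major, so I7.
G-B-D-F: dominant seventh chord on G = scale degree 5 → V7.
C-E-G: root C is the tonic; major triad there is I.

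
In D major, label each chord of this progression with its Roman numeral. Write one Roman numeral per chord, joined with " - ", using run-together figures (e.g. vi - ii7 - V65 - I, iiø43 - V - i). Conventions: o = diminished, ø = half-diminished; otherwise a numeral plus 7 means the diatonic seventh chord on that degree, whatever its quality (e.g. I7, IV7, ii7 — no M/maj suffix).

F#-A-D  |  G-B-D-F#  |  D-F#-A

I6 - IV7 - I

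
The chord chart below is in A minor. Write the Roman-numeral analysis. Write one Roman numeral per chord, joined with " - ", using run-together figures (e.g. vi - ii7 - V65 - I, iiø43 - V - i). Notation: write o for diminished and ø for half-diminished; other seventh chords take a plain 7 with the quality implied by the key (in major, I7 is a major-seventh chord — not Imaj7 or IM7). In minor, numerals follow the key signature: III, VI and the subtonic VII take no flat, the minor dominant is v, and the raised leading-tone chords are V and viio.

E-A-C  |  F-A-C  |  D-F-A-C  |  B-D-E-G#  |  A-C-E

i64 - VI - iv7 - V43 - i

E-A-C: root A is the tonic; minor triad there is i64.
F-A-C: root F is the submediant; major triad there is VI.
D-F-A-C: minor seventh chord on D = scale degree 4 → iv7.
B-D-E-G# has root E, degree 5 in A minor, so V43.
A-C-E has root A, degree 1 in A minor, so i.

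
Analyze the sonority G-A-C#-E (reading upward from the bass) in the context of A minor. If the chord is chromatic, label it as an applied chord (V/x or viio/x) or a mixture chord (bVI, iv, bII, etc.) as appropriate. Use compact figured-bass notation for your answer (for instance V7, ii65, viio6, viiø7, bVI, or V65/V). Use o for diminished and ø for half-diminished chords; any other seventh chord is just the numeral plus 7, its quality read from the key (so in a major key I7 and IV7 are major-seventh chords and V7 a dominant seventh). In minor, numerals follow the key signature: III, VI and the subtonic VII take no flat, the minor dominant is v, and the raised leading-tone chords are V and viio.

The pitches A-C#-E-G form a dominant seventh chord rooted on A.
A is not a diatonic chord root with this quality in A minor, but it lies a perfect fifth above D (iv), so the chord functions as an applied dominant of iv.
With G in the bass the chord is in third inversion, so the figured bass is 42.

V42/iv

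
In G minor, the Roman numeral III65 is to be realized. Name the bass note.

III in G minor has root Bb; the chord is Bb-D-F-A.
The figure 65 means first inversion — the third is in the bass.

D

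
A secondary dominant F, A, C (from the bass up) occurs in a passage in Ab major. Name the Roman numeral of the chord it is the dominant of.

ii

The chord is a major triad on F.
A dominant resolves down a perfect fifth: F → Bb. In Ab major, Bb is scale degree 2, i.e. ii.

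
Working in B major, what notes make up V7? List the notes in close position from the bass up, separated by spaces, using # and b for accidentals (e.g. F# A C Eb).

F# A# C# E

The numeral's case and figure indicate a dominant seventh chord. In B major its root, scale degree 5, is F#.
That chord is spelled F#-A#-C#-E.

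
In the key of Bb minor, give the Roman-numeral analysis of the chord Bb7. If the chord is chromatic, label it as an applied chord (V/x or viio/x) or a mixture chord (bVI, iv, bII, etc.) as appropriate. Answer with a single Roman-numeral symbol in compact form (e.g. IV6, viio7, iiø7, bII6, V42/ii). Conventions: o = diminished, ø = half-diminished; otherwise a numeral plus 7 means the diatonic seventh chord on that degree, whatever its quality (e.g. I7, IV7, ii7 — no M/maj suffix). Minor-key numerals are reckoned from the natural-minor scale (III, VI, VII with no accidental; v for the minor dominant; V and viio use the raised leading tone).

V7/iv

Stacked in thirds the chord is Bb-D-F-Ab: a dominant seventh chord on Bb.
Bb is not a diatonic chord root with this quality in Bb minor, but it lies a perfect fifth above Eb (iv), so the chord functions as an applied dominant of iv.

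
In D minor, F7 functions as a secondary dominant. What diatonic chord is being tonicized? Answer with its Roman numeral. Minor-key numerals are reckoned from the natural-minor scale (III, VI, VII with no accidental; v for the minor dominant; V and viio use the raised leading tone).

VI

The chord is a dominant seventh chord on F.
A dominant resolves down a perfect fifth: F → Bb. In D minor, Bb is scale degree 6, i.e. VI.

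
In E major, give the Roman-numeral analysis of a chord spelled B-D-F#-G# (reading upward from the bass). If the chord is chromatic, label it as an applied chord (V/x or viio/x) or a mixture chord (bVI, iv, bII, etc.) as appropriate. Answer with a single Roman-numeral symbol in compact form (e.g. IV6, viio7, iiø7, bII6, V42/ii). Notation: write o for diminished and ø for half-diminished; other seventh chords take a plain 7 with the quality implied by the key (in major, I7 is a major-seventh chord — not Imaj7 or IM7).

viiø65/IV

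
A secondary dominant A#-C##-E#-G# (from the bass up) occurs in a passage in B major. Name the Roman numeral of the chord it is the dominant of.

iii

The chord is a dominant seventh chord on A#.
A dominant resolves down a perfect fifth: A# → D#. In B major, D# is scale degree 3, i.e. iii.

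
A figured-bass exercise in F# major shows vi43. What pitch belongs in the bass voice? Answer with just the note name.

vi in F# major has root D#; the chord is D#-F#-A#-C#.
The figure 43 means second inversion — the fifth is in the bass.

A#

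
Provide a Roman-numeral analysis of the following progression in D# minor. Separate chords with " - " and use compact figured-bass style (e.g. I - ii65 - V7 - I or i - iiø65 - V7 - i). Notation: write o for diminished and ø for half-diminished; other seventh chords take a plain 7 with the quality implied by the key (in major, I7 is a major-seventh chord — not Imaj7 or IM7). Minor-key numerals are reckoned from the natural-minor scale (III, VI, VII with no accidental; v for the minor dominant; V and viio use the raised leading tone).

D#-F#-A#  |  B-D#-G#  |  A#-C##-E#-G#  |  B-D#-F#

i - iv6 - V7 - VI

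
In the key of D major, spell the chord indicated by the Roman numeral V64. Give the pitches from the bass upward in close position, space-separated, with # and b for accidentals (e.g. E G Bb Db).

E A C#

The numeral's case and figure indicate a major triad. In D major its root, the dominant, is A.
That chord is spelled A-C#-E.
The figured bass 64 indicates second inversion, placing the fifth (E) in the bass: E-A-C#.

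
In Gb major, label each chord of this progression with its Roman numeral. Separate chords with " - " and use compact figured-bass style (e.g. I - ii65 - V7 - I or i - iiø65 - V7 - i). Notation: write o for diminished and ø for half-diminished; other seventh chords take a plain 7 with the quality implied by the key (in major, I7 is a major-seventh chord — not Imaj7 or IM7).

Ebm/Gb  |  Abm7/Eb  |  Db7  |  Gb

vi6 - ii43 - V7 - I

Ebm/Gb: root Eb is the submediant; minor triad there is vi6.
Abm7/Eb: root Ab is the supertonic; minor seventh chord there is ii43.
Db7: root Db is the dominant; dominant seventh chord there is V7.
Gb has root Gb, degree 1 in Gb major, so I.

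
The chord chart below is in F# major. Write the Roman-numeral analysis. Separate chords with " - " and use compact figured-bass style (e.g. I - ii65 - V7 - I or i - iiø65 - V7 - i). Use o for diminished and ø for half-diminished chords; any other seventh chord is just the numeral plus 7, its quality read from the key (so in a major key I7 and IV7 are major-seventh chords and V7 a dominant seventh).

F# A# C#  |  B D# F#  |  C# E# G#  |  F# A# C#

F#-A#-C#: major triad on F# = scale degree 1 → I.
B-D#-F#: major triad on B = scale degree 4 → IV.
C#-E#-G# has root C#, degree 5 in F# major, so V.
F#-A#-C#: root F# is the tonic; major triad there is I.

I - IV - V - I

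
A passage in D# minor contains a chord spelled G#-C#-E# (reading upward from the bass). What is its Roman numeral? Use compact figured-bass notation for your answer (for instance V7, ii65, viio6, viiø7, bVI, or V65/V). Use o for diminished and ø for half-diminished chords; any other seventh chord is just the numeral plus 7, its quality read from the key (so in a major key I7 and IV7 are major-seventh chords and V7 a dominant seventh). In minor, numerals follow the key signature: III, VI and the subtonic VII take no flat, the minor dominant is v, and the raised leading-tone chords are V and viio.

VII64

The pitches C#-E#-G# form a major triad rooted on C#.
In D# minor, C# is the subtonic; the diatonic major triad there is VII.
With G# in the bass the chord is in second inversion, so the figured bass is 64.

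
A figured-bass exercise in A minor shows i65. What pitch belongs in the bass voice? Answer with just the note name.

C

i in A minor has root A; the chord is A-C-E-G.
The figure 65 means first inversion — the third is in the bass.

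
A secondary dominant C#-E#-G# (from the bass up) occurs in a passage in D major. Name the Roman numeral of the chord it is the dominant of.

The chord is a major triad on C#.
A dominant resolves down a perfect fifth: C# → F#. In D major, F# is scale degree 3, i.e. iii.

iii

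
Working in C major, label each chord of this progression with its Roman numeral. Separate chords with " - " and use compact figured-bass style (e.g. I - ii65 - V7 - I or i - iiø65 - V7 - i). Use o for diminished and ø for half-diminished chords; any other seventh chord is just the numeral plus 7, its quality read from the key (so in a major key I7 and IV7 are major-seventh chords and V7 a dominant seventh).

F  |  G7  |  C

IV - V7 - I

F: root F is the subdominant; major triad there is IV.
G7 has root G, degree 5 in C major, so V7.
C: major triad on C = scale degree 1 → I.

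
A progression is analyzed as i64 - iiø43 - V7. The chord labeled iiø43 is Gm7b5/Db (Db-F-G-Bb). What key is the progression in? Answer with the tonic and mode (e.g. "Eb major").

F minor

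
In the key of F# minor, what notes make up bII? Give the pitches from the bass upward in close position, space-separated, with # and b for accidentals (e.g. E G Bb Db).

Scale degree 2 in F# minor is G#; lowering it a half step gives G. bII is the Neapolitan chord — a major triad on the lowered second degree.
So the chord is G-B-D.

G B D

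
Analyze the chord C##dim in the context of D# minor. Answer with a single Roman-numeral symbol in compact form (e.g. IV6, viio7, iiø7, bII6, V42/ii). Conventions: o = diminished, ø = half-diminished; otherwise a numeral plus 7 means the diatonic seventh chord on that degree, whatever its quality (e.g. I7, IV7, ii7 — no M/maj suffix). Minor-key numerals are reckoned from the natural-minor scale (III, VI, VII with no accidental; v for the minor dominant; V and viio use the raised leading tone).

Stacked in thirds the chord is C##-E#-G#: a diminished triad on C##.
C## is scale degree 7 in D# minor, and a diminished triad on that degree is written viio.

viio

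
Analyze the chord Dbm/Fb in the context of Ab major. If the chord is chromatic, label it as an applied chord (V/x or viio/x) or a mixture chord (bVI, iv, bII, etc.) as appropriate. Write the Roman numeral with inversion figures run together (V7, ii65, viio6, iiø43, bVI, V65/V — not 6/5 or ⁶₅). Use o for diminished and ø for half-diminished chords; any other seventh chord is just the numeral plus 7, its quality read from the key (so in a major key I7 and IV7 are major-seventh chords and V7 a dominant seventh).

iv6

The pitches Db-Fb-Ab form a minor triad rooted on Db.
Db is the fourth degree of Ab major. This is the minor subdominant, borrowed from the parallel minor.
With Fb in the bass the chord is in first inversion, so the figured bass is 6.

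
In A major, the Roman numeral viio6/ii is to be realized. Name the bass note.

C#

The applied chord viio6/ii is rooted on A#: A#-C#-E.
The figure 6 means first inversion — the third is in the bass.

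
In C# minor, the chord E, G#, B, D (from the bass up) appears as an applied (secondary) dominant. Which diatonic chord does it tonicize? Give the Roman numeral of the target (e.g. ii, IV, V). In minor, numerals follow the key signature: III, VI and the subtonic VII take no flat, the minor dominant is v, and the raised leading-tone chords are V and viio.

VI

The chord is a dominant seventh chord on E.
A dominant resolves down a perfect fifth: E → A. In C# minor, A is scale degree 6, i.e. VI.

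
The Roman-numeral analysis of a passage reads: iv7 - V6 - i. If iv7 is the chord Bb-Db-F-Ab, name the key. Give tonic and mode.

The anchor chord is a minor seventh chord on Bb, labeled iv7.
Counting down 3 scale steps from Bb places the tonic on F; a minor seventh chord on degree 4 is diatonic only in minor.

F minor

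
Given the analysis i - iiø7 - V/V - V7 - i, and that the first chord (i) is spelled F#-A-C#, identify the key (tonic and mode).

i is given as F#-A-C# — a minor triad with root F#.
If F# is scale degree 1 and the mode makes that degree carry a minor triad, the tonic is F# and the mode is minor.

F# minor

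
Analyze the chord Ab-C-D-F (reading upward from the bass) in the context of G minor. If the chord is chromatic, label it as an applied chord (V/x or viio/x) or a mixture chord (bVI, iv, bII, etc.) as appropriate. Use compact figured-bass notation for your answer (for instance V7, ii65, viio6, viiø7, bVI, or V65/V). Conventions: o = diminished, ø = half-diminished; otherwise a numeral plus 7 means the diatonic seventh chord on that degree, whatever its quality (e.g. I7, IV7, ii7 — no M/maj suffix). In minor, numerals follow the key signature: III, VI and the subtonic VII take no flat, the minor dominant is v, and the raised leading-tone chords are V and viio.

viiø43/VI

The pitches D-F-Ab-C form a half-diminished seventh chord rooted on D.
D sits a half step below Eb (VI in G minor); a diminished chord there is the applied leading-tone chord of VI.
With Ab in the bass the chord is in second inversion, so the figured bass is 43.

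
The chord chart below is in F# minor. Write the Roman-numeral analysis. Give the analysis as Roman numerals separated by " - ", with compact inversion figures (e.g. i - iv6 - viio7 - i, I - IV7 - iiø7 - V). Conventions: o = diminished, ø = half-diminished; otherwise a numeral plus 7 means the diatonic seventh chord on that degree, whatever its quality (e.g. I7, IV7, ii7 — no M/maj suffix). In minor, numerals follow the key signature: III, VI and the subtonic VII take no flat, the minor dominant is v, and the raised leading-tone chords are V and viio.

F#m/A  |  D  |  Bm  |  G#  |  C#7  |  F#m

i6 - VI - iv - V/V - V7 - i

F#m/A has root F#, degree 1 in F# minor, so i6.
D: root D is the submediant; major triad there is VI.
Bm: root B is the subdominant; minor triad there is iv.
G#: chromatic; G# is V of V, so V/V.
C#7 has root C#, degree 5 in F# minor, so V7.
F#m has root F#, degree 1 in F# minor, so i.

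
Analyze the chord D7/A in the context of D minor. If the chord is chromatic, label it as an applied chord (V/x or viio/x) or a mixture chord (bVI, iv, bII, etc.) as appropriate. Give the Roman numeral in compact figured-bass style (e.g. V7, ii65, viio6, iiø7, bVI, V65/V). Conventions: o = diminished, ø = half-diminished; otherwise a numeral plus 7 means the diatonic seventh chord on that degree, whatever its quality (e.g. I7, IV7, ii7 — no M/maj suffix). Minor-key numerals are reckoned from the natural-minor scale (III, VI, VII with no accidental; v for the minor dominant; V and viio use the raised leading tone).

V43/iv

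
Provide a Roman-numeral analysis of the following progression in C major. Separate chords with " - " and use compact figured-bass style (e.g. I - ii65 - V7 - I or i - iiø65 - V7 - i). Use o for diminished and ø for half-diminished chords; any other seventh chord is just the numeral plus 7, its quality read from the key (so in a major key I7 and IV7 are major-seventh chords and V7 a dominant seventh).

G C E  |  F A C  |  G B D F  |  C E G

G-C-E: root C is the tonic; major triad there is I64.
F-A-C: root F is the subdominant; major triad there is IV.
G-B-D-F: dominant seventh chord on G = scale degree 5 → V7.
C-E-G: root C is the tonic; major triad there is I.

I64 - IV - V7 - I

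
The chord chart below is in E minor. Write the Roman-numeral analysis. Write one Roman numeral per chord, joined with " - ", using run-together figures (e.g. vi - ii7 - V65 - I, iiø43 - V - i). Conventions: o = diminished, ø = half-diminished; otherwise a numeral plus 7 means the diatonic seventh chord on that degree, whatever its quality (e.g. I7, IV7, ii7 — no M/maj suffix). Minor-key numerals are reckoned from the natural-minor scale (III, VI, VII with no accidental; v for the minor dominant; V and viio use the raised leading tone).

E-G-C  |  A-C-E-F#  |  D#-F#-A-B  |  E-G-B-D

E-G-C has root C, degree 6 in E minor, so VI6.
A-C-E-F#: half-diminished seventh chord on F# = scale degree 2 → iiø65.
D#-F#-A-B has root B, degree 5 in E minor, so V65.
E-G-B-D: root E is the tonic; minor seventh chord there is i7.

VI6 - iiø65 - V65 - i7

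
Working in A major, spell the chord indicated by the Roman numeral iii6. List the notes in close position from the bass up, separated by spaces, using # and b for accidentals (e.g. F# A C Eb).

E G# C#

The numeral's case and figure indicate a minor triad. In A major its root, the mediant, is C#.
That chord is spelled C#-E-G#.
With the 6 figure the chord is in first inversion; from the bass E upward in close position it reads E-G#-C#.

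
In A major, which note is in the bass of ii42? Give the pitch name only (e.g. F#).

ii in A major has root B; the chord is B-D-F#-A.
The figure 42 means third inversion — the seventh is in the bass.

A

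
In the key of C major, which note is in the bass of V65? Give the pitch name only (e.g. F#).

B

V in C major has root G; the chord is G-B-D-F.
The figure 65 means first inversion — the third is in the bass.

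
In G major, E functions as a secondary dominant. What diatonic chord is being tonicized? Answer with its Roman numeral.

The chord is a major triad on E.
A dominant resolves down a perfect fifth: E → A. In G major, A is scale degree 2, i.e. ii.

ii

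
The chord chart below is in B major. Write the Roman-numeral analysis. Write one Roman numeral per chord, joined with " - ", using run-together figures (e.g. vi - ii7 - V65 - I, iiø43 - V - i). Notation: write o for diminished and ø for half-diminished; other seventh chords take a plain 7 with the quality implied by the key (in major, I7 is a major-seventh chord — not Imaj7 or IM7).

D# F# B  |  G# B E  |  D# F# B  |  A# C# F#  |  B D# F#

I6 - IV6 - I6 - V6 - I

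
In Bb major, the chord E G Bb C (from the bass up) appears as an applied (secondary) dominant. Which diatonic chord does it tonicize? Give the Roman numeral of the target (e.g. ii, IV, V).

V

The chord is a dominant seventh chord on C.
A dominant resolves down a perfect fifth: C → F. In Bb major, F is scale degree 5, i.e. V.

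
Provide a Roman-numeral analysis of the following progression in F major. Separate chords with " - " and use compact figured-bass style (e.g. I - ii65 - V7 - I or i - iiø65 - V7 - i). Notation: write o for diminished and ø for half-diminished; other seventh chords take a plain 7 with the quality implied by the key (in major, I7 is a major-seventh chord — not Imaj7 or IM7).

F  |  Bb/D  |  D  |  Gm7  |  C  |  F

F has root F, degree 1 in F major, so I.
Bb/D: major triad on Bb = scale degree 4 → IV6.
D: a major triad on D, the applied dominant of ii → V/ii.
Gm7 has root G, degree 2 in F major, so ii7.
C: major triad on C = scale degree 5 → V.
F: root F is the tonic; major triad there is I.

I - IV6 - V/ii - ii7 - V - I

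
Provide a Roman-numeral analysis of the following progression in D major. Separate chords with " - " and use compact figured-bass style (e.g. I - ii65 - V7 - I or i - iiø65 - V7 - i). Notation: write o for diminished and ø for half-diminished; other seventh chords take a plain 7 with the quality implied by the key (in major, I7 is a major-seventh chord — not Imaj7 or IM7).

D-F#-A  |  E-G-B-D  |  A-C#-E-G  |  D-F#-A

D-F#-A has root D, degree 1 in D major, so I.
E-G-B-D has root E, degree 2 in D major, so ii7.
A-C#-E-G: root A is the dominant; dominant seventh chord there is V7.
D-F#-A: major triad on D = scale degree 1 → I.

I - ii7 - V7 - I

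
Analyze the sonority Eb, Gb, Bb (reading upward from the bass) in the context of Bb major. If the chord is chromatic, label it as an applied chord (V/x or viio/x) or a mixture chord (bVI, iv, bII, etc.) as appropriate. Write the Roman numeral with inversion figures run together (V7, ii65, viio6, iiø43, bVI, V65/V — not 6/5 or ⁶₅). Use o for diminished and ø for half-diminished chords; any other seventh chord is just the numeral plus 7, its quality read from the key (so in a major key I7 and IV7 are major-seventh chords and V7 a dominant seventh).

Stacked in thirds the chord is Eb-Gb-Bb: a minor triad on Eb.
Eb is the fourth degree of Bb major. This is the minor subdominant, borrowed from the parallel minor.

iv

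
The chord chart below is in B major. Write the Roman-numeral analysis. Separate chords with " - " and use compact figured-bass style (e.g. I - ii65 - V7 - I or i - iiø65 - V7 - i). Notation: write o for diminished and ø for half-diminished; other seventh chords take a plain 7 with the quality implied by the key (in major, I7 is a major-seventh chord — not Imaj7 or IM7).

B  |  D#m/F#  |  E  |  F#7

I - iii6 - IV - V7

B has root B, degree 1 in B major, so I.
D#m/F#: minor triad on D# = scale degree 3 → iii6.
E: root E is the subdominant; major triad there is IV.
F#7: root F# is the dominant; dominant seventh chord there is V7.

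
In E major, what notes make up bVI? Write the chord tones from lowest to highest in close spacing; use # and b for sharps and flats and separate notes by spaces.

C E G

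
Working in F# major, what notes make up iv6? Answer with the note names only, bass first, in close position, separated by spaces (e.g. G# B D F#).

iv6 is the minor subdominant, borrowed from the parallel minor. In F# major that root is B.
So the chord is B-D-F#.
The figured bass 6 indicates first inversion, placing the third (D) in the bass: D-F#-B.

D F# B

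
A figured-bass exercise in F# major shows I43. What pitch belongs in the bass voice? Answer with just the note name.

C#

I in F# major has root F#; the chord is F#-A#-C#-E#.
The figure 43 means second inversion — the fifth is in the bass.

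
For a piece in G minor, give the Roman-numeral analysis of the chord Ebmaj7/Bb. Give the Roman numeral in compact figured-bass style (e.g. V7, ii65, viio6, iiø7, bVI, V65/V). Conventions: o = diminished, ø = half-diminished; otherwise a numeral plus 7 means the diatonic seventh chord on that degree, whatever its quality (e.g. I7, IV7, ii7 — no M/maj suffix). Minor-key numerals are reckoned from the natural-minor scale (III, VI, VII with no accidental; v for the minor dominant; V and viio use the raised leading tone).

Stacked in thirds the chord is Eb-G-Bb-D: a major seventh chord on Eb.
In G minor, Eb is the submediant; the diatonic major seventh chord there is VI7.
With Bb in the bass the chord is in second inversion, so the figured bass is 43.

VI43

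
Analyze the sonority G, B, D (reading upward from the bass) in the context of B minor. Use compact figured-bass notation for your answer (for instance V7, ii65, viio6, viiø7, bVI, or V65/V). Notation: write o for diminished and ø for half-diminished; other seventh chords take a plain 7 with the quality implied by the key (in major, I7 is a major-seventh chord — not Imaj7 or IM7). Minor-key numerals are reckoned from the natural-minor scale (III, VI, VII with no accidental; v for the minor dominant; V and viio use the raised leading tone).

Stacked in thirds the chord is G-B-D: a major triad on G.
In B minor, G is the submediant; the diatonic major triad there is VI.

VI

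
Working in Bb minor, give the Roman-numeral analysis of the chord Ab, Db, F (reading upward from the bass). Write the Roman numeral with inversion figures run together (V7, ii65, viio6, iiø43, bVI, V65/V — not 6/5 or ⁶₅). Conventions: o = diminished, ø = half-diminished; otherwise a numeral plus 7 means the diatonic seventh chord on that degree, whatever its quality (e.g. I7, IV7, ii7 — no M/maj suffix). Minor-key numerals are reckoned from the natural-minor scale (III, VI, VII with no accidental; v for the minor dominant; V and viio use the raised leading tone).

III64

The pitches Db-F-Ab form a major triad rooted on Db.
Db is scale degree 3 in Bb minor, and a major triad on that degree is written III.
With Ab in the bass the chord is in second inversion, so the figured bass is 64.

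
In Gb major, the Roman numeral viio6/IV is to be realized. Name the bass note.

The applied chord viio6/IV is rooted on Bb: Bb-Db-Fb.
The figure 6 means first inversion — the third is in the bass.

Db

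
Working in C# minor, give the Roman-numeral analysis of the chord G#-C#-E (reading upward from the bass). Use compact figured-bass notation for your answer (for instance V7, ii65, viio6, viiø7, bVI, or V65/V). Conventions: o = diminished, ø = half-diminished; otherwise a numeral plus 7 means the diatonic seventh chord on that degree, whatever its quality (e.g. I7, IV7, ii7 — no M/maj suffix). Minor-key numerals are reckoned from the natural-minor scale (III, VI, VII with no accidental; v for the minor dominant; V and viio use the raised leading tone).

i64

The pitches C#-E-G# form a minor triad rooted on C#.
C# is scale degree 1 in C# minor, and a minor triad on that degree is written i.
With G# in the bass the chord is in second inversion, so the figured bass is 64.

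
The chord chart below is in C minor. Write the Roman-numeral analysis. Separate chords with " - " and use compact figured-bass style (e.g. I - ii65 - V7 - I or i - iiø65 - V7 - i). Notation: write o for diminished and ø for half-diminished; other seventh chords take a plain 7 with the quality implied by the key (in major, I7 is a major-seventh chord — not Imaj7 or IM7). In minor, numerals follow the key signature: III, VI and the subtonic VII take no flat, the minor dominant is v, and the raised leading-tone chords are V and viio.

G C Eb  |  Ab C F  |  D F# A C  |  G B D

i64 - iv6 - V7/V - V

G-C-Eb has root C, degree 1 in C minor, so i64.
Ab-C-F has root F, degree 4 in C minor, so iv6.
D-F#-A-C is the secondary dominant of V (dominant seventh chord on D): V7/V.
G-B-D: root G is the dominant; major triad there is V.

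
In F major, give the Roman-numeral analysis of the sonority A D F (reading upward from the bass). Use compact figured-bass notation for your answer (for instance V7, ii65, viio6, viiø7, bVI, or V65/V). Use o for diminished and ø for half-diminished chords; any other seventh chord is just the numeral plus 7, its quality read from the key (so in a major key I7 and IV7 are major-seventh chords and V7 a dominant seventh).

vi64

The pitches D-F-A form a minor triad rooted on D.
D is scale degree 6 in F major, and a minor triad on that degree is written vi.
With A in the bass the chord is in second inversion, so the figured bass is 64.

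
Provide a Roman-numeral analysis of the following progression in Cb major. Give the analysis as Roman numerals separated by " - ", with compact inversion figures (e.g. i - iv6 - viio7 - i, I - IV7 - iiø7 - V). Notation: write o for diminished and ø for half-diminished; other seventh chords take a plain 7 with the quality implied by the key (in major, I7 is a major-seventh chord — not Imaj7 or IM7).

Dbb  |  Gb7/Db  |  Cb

Dbb is non-diatonic — a major triad on the lowered supertonic (Dbb): the Neapolitan chord, bII.
Gb7/Db has root Gb, degree 5 in Cb major, so V43.
Cb has root Cb, degree 1 in Cb major, so I.

bII - V43 - I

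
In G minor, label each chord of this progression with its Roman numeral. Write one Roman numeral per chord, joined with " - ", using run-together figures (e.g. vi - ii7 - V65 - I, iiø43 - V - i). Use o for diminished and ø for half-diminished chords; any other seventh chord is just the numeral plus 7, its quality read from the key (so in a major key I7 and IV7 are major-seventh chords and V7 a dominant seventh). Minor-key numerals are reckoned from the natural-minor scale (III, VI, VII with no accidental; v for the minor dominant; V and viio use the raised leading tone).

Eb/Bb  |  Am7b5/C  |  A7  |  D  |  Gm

VI64 - iiø65 - V7/V - V - i

Eb/Bb: major triad on Eb = scale degree 6 → VI64.
Am7b5/C: root A is the supertonic; half-diminished seventh chord there is iiø65.
A7 is the secondary dominant of V (dominant seventh chord on A): V7/V.
D: root D is the dominant; major triad there is V.
Gm: minor triad on G = scale degree 1 → i.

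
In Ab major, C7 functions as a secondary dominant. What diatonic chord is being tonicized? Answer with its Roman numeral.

vi

The chord is a dominant seventh chord on C.
A dominant resolves down a perfect fifth: C → F. In Ab major, F is scale degree 6, i.e. vi.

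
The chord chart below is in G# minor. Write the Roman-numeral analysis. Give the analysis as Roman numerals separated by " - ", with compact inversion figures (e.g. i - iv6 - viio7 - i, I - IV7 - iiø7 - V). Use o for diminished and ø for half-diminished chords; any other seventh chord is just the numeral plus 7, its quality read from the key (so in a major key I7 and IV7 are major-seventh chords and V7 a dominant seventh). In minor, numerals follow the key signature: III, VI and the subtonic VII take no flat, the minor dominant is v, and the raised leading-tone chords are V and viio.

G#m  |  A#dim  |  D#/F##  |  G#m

i - iio - V6 - i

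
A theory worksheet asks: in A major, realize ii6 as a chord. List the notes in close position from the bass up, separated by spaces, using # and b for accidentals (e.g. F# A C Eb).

D F# B

The numeral's case and figure indicate a minor triad. In A major its root, the second degree, is B.
That chord is spelled B-D-F#.
With the 6 figure the chord is in first inversion; from the bass D upward in close position it reads D-F#-B.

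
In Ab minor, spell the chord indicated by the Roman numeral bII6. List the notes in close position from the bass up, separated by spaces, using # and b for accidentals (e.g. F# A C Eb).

bII6 is the Neapolitan sixth — a major triad on the lowered second degree, here in its customary first inversion. In Ab minor that root is Bbb.
So the chord is Bbb-Db-Fb, a major triad.
The figured bass 6 indicates first inversion, placing the third (Db) in the bass: Db-Fb-Bbb.

Db Fb Bbb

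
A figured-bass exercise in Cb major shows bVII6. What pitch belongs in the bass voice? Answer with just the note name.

Db

bVII in Cb major has root Bbb; the chord is Bbb-Db-Fb.
The figure 6 means first inversion — the third is in the bass.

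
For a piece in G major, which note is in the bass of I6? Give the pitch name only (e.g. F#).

B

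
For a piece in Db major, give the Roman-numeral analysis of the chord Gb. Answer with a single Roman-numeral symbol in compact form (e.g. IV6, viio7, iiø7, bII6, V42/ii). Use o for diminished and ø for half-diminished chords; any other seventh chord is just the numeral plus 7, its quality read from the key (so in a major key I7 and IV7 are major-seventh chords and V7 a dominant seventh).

Stacked in thirds the chord is Gb-Bb-Db: a major triad on Gb.
Gb is scale degree 4 in Db major, and a major triad on that degree is written IV.

IV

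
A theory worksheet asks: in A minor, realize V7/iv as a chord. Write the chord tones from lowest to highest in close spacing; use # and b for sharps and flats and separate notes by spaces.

V7/iv is a secondary dominant — the dominant seventh of iv. iv in A minor is D, so the applied chord's root is A, a perfect fifth above.
Building a dominant seventh chord on A gives A-C#-E-G.

A C# E G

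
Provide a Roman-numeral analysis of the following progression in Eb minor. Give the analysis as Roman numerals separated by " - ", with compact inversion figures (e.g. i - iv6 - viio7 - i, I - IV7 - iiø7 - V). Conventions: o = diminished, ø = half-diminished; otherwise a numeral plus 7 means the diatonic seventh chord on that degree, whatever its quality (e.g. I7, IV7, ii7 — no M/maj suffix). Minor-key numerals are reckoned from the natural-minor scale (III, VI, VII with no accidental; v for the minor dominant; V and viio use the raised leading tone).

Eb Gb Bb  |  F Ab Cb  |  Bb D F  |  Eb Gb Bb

i - iio - V - i

Eb-Gb-Bb: minor triad on Eb = scale degree 1 → i.
F-Ab-Cb: root F is the supertonic; diminished triad there is iio.
Bb-D-F: root Bb is the dominant; major triad there is V.
Eb-Gb-Bb: root Eb is the tonic; minor triad there is i.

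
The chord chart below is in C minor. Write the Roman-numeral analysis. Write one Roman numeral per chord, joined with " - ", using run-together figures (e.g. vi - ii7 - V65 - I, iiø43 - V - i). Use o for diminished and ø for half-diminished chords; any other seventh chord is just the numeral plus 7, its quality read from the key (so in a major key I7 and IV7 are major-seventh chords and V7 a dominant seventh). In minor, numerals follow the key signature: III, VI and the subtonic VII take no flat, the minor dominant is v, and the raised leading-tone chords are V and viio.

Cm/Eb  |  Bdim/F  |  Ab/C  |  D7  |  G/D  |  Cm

Cm/Eb: minor triad on C = scale degree 1 → i6.
Bdim/F has root B, degree 7 in C minor, so viio64.
Ab/C: root Ab is the submediant; major triad there is VI6.
D7: a dominant seventh chord on D, the applied dominant of V → V7/V.
G/D has root G, degree 5 in C minor, so V64.
Cm: minor triad on C = scale degree 1 → i.

i6 - viio64 - VI6 - V7/V - V64 - i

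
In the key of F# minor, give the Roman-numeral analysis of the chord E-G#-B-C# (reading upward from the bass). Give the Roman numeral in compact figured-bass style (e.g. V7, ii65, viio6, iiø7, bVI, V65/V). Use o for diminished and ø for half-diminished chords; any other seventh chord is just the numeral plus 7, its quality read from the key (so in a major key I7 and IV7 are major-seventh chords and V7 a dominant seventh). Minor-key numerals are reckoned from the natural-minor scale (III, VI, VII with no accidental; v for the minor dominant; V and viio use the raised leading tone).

Stacked in thirds the chord is C#-E-G#-B: a minor seventh chord on C#.
C# is scale degree 5 in F# minor, and a minor seventh chord on that degree is written v7.
With E in the bass the chord is in first inversion, so the figured bass is 65.

v65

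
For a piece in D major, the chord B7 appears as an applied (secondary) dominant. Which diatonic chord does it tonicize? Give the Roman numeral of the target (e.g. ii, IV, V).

The chord is a dominant seventh chord on B.
A dominant resolves down a perfect fifth: B → E. In D major, E is scale degree 2, i.e. ii.

ii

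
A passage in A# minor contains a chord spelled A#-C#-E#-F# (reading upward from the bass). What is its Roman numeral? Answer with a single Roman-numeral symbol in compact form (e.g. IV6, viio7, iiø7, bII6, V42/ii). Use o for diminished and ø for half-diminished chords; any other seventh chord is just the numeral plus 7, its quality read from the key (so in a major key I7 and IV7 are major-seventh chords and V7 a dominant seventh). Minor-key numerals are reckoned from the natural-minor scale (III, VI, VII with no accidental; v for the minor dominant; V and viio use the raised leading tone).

The pitches F#-A#-C#-E# form a major seventh chord rooted on F#.
F# is scale degree 6 in A# minor, and a major seventh chord on that degree is written VI7.
With A# in the bass the chord is in first inversion, so the figured bass is 65.

VI65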